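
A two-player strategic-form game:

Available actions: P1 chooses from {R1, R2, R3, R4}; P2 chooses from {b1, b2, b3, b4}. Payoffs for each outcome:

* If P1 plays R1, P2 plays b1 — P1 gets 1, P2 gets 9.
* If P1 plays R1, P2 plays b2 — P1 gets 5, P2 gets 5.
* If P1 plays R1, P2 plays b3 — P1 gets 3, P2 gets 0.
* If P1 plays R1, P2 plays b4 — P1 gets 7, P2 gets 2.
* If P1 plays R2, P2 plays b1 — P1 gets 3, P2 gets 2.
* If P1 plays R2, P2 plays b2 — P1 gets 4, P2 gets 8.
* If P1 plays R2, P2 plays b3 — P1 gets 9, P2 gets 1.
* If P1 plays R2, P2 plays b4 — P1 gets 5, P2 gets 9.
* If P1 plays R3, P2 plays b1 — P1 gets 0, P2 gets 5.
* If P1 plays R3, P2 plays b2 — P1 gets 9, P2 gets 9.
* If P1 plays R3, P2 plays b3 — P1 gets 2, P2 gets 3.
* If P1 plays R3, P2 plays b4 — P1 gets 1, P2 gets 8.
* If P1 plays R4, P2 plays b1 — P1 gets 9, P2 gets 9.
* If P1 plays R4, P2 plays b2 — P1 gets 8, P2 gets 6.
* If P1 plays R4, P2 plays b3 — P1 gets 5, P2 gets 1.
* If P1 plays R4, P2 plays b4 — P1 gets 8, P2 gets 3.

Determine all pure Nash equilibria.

The pure Nash equilibria are (R3, b2); (R4, b1).

(R1, b1): P1 can switch to R2 (1 → 3). Not NE.
(R1, b2): P1 can switch to R3 (5 → 9). Not NE.
(R1, b3): P1 can switch to R2 (3 → 9). Not NE.
(R1, b4): P1 can switch to R4 (7 → 8). Not NE.
(R2, b1): P1 can switch to R4 (3 → 9). Not NE.
(R2, b2): P1 can switch to R1 (4 → 5). Not NE.
(R2, b3): P2 can switch to b1 (1 → 2). Not NE.
(R2, b4): P1 can switch to R1 (5 → 7). Not NE.
(R3, b1): P1 can switch to R1 (0 → 1). Not NE.
(R3, b2): P1 gets 9, best alternative 8; P2 gets 9, best alternative 8. No profitable deviation — NE.
(R3, b3): P1 can switch to R1 (2 → 3). Not NE.
(R4, b1): P1 gets 9, best alternative 3; P2 gets 9, best alternative 6. No profitable deviation — NE.
(The remaining 4 profiles each have a profitable deviation by the same check.)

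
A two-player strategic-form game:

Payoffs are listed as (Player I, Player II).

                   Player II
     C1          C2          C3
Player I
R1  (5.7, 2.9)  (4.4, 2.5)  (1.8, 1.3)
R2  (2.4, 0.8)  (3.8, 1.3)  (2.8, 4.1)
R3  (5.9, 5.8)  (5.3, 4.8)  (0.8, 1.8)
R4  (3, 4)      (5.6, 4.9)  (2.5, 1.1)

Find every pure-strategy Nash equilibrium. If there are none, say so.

(R1, C1): Player I can switch to R3 (5.7 → 5.9). Not NE.
(R1, C2): Player I can switch to R3 (4.4 → 5.3). Not NE.
(R1, C3): Player I can switch to R2 (1.8 → 2.8). Not NE.
(R2, C1): Player I can switch to R1 (2.4 → 5.7). Not NE.
(R2, C2): Player I can switch to R1 (3.8 → 4.4). Not NE.
(R2, C3): Player I gets 2.8, best alternative 2.5; Player II gets 4.1, best alternative 1.3. No profitable deviation — NE.
(R3, C1): Player I gets 5.9, best alternative 5.7; Player II gets 5.8, best alternative 4.8. No profitable deviation — NE.
(R3, C2): Player I can switch to R4 (5.3 → 5.6). Not NE.
(R3, C3): Player I can switch to R1 (0.8 → 1.8). Not NE.
(R4, C1): Player I can switch to R1 (3 → 5.7). Not NE.
(R4, C2): Player I gets 5.6, best alternative 5.3; Player II gets 4.9, best alternative 4. No profitable deviation — NE.
(R4, C3): Player I can switch to R2 (2.5 → 2.8). Not NE.

The pure Nash equilibria are (R2, C3); (R3, C1); (R4, C2).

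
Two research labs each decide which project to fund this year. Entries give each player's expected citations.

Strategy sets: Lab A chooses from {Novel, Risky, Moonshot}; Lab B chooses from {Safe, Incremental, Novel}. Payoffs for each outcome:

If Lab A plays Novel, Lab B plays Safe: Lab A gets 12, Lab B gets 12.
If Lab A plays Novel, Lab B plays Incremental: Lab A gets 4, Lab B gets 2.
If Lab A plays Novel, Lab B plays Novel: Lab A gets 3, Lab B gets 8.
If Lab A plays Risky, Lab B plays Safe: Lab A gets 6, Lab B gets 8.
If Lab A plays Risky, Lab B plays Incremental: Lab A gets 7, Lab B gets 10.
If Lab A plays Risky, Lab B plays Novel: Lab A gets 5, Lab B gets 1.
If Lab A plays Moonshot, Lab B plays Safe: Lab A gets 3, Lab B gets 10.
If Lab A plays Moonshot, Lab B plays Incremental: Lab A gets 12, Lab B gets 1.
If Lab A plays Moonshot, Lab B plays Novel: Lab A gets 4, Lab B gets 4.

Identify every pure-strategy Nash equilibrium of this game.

(Novel, Safe): Lab A gets 12, best alternative 6; Lab B gets 12, best alternative 8. No profitable deviation — NE.
(Novel, Incremental): Lab A can switch to Risky (4 → 7). Not NE.
(Novel, Novel): Lab A can switch to Risky (3 → 5). Not NE.
(Risky, Safe): Lab A can switch to Novel (6 → 12). Not NE.
(Risky, Incremental): Lab A can switch to Moonshot (7 → 12). Not NE.
(Risky, Novel): Lab B can switch to Safe (1 → 8). Not NE.
(Moonshot, Safe): Lab A can switch to Novel (3 → 12). Not NE.
(Moonshot, Incremental): Lab B can switch to Safe (1 → 10). Not NE.
(Moonshot, Novel): Lab A can switch to Risky (4 → 5). Not NE.

Pure NE: (Novel, Safe)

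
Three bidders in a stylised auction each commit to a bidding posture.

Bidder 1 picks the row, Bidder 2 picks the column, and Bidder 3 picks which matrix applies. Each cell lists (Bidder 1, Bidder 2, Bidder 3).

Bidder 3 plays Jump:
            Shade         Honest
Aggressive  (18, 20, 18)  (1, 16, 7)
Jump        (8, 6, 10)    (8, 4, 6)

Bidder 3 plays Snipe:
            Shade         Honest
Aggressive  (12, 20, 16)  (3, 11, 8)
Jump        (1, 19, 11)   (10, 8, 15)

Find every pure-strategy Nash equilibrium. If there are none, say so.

(Aggressive, Shade, Jump): Bidder 1 gets 18, best alternative 8; Bidder 2 gets 20, best alternative 16; Bidder 3 gets 18, best alternative 16. No profitable deviation — NE.
(Aggressive, Shade, Snipe): Bidder 3 can switch to Jump (16 → 18). Not NE.
(Aggressive, Honest, Jump): Bidder 1 can switch to Jump (1 → 8). Not NE.
(Aggressive, Honest, Snipe): Bidder 1 can switch to Jump (3 → 10). Not NE.
(Jump, Shade, Jump): Bidder 1 can switch to Aggressive (8 → 18). Not NE.
(Jump, Shade, Snipe): Bidder 1 can switch to Aggressive (1 → 12). Not NE.
(Jump, Honest, Jump): Bidder 2 can switch to Shade (4 → 6). Not NE.
(Jump, Honest, Snipe): Bidder 2 can switch to Shade (8 → 19). Not NE.

Pure NE: (Aggressive, Shade, Jump)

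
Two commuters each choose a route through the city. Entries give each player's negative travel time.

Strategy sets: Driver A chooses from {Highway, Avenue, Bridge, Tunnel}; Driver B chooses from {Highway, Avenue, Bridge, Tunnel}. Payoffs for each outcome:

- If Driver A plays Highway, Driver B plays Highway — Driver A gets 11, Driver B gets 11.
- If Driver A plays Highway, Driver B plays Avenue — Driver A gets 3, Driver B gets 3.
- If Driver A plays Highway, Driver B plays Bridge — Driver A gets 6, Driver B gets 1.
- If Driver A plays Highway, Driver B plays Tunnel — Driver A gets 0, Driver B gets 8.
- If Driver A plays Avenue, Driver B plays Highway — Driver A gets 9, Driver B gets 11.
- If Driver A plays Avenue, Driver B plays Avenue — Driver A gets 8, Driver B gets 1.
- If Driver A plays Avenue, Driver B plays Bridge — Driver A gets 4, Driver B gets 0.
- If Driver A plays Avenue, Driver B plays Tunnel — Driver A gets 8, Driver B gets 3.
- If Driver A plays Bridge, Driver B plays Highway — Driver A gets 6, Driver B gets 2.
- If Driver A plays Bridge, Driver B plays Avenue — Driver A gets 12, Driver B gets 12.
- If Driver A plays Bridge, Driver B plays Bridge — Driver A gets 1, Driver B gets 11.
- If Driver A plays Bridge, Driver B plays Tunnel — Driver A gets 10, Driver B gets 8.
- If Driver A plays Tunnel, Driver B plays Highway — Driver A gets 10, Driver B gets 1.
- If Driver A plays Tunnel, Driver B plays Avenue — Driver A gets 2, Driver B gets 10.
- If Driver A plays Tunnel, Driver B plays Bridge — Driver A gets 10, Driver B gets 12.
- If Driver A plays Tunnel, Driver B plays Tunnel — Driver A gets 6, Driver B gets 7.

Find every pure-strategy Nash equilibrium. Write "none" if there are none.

The pure Nash equilibria are (Highway, Highway) and (Bridge, Avenue) and (Tunnel, Bridge).

(Highway, Highway): Driver A gets 11, best alternative 10; Driver B gets 11, best alternative 8. No profitable deviation — NE.
(Highway, Avenue): Driver A can switch to Avenue (3 → 8). Not NE.
(Highway, Bridge): Driver A can switch to Tunnel (6 → 10). Not NE.
(Highway, Tunnel): Driver A can switch to Avenue (0 → 8). Not NE.
(Avenue, Highway): Driver A can switch to Highway (9 → 11). Not NE.
(Avenue, Avenue): Driver A can switch to Bridge (8 → 12). Not NE.
(Avenue, Bridge): Driver A can switch to Highway (4 → 6). Not NE.
(Avenue, Tunnel): Driver A can switch to Bridge (8 → 10). Not NE.
(Bridge, Highway): Driver A can switch to Highway (6 → 11). Not NE.
(Bridge, Avenue): Driver A gets 12, best alternative 8; Driver B gets 12, best alternative 11. No profitable deviation — NE.
(Bridge, Bridge): Driver A can switch to Highway (1 → 6). Not NE.
(Bridge, Tunnel): Driver B can switch to Avenue (8 → 12). Not NE.
(Tunnel, Highway): Driver A can switch to Highway (10 → 11). Not NE.
(Tunnel, Avenue): Driver A can switch to Highway (2 → 3). Not NE.
(Tunnel, Bridge): Driver A gets 10, best alternative 6; Driver B gets 12, best alternative 10. No profitable deviation — NE.
(The remaining 1 profile has a profitable deviation by the same check.)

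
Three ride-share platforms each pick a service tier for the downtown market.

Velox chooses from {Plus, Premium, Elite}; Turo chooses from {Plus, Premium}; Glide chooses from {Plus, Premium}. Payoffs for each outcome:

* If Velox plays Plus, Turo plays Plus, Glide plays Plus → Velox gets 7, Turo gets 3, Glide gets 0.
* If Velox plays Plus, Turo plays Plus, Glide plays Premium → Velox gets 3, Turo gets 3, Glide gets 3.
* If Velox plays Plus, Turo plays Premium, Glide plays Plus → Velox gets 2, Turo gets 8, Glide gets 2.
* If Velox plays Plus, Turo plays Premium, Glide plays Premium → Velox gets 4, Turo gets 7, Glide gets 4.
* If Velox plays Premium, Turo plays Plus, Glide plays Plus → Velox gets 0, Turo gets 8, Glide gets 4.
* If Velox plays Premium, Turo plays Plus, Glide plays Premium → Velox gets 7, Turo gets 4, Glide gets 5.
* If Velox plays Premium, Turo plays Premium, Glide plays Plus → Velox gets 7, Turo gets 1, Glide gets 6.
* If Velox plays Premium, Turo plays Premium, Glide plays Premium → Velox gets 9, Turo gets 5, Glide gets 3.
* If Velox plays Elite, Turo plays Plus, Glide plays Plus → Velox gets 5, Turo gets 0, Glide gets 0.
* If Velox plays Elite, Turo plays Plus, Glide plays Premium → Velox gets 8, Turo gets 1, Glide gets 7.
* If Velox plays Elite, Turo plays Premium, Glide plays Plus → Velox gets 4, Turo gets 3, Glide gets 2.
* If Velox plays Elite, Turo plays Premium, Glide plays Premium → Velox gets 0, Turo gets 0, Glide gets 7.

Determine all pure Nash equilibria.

(Plus, Plus, Plus): Turo can switch to Premium (3 → 8). Not NE.
(Plus, Plus, Premium): Velox can switch to Premium (3 → 7). Not NE.
(Plus, Premium, Plus): Velox can switch to Premium (2 → 7). Not NE.
(Plus, Premium, Premium): Velox can switch to Premium (4 → 9). Not NE.
(Premium, Plus, Plus): Velox can switch to Plus (0 → 7). Not NE.
(Premium, Plus, Premium): Velox can switch to Elite (7 → 8). Not NE.
(Elite, Plus, Premium): Velox gets 8, best alternative 7; Turo gets 1, best alternative 0; Glide gets 7, best alternative 0. No profitable deviation — NE.
(The remaining 5 profiles each have a profitable deviation by the same check.)

(Elite, Plus, Premium)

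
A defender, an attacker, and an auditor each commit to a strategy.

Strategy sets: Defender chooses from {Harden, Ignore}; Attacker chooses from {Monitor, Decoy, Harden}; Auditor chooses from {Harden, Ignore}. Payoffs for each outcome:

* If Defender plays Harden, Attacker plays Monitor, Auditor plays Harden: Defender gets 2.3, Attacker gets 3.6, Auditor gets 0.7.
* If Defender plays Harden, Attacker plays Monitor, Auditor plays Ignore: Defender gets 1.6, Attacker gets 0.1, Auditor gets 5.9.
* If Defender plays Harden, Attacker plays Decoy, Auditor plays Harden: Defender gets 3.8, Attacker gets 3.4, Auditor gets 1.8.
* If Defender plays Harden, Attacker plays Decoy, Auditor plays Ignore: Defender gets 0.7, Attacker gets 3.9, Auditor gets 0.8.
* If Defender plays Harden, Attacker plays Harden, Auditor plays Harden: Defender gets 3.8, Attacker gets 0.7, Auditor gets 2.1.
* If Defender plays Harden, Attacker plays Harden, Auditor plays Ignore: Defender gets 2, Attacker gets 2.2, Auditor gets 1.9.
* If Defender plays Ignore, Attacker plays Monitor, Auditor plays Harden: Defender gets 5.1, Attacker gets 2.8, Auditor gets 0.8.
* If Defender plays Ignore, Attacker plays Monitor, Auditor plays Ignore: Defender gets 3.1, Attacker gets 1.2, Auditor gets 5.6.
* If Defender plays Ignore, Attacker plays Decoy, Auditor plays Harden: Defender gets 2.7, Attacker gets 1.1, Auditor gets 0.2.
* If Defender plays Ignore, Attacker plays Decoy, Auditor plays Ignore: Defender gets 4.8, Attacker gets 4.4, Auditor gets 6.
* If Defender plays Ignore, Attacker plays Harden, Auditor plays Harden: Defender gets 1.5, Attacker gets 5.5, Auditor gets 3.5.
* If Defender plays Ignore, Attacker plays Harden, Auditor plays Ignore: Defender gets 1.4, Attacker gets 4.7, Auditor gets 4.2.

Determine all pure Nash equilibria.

There is no pure-strategy Nash equilibrium.

For each player, find the best response to each opponent profile; mutual best responses are the pure NE.
Defender against (Monitor, Harden): payoffs 2.3, 5.1 → best response Ignore.
Defender against (Monitor, Ignore): payoffs 1.6, 3.1 → best response Ignore.
Defender against (Decoy, Harden): payoffs 3.8, 2.7 → best response Harden.
Defender against (Decoy, Ignore): payoffs 0.7, 4.8 → best response Ignore.
Defender against (Harden, Harden): payoffs 3.8, 1.5 → best response Harden.
Defender against (Harden, Ignore): payoffs 2, 1.4 → best response Harden.
Attacker against (Harden, Harden): payoffs 3.6, 3.4, 0.7 → best response Monitor.
Attacker against (Harden, Ignore): payoffs 0.1, 3.9, 2.2 → best response Decoy.
Attacker against (Ignore, Harden): payoffs 2.8, 1.1, 5.5 → best response Harden.
Attacker against (Ignore, Ignore): payoffs 1.2, 4.4, 4.7 → best response Harden.
Auditor against (Harden, Monitor): payoffs 0.7, 5.9 → best response Ignore.
Auditor against (Harden, Decoy): payoffs 1.8, 0.8 → best response Harden.
Auditor against (Harden, Harden): payoffs 2.1, 1.9 → best response Harden.
Auditor against (Ignore, Monitor): payoffs 0.8, 5.6 → best response Ignore.
Auditor against (Ignore, Decoy): payoffs 0.2, 6 → best response Ignore.
Auditor against (Ignore, Harden): payoffs 3.5, 4.2 → best response Ignore.
No profile is a mutual best response for all players.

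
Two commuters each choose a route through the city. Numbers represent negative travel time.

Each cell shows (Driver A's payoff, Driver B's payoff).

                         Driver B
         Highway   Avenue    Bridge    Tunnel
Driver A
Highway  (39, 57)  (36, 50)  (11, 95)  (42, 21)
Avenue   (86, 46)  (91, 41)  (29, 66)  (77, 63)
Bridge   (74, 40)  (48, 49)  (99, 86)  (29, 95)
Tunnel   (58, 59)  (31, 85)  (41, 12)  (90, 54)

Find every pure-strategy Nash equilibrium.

(Highway, Highway): Driver A can switch to Avenue (39 → 86). Not NE.
(Highway, Avenue): Driver A can switch to Avenue (36 → 91). Not NE.
(Highway, Bridge): Driver A can switch to Avenue (11 → 29). Not NE.
(Highway, Tunnel): Driver A can switch to Avenue (42 → 77). Not NE.
(Avenue, Highway): Driver B can switch to Bridge (46 → 66). Not NE.
(Avenue, Avenue): Driver B can switch to Highway (41 → 46). Not NE.
(Avenue, Bridge): Driver A can switch to Bridge (29 → 99). Not NE.
(Avenue, Tunnel): Driver A can switch to Tunnel (77 → 90). Not NE.
(Bridge, Highway): Driver A can switch to Avenue (74 → 86). Not NE.
(Bridge, Avenue): Driver A can switch to Avenue (48 → 91). Not NE.
(Bridge, Bridge): Driver B can switch to Tunnel (86 → 95). Not NE.
(Bridge, Tunnel): Driver A can switch to Highway (29 → 42). Not NE.
(The remaining 4 profiles each have a profitable deviation by the same check.)

none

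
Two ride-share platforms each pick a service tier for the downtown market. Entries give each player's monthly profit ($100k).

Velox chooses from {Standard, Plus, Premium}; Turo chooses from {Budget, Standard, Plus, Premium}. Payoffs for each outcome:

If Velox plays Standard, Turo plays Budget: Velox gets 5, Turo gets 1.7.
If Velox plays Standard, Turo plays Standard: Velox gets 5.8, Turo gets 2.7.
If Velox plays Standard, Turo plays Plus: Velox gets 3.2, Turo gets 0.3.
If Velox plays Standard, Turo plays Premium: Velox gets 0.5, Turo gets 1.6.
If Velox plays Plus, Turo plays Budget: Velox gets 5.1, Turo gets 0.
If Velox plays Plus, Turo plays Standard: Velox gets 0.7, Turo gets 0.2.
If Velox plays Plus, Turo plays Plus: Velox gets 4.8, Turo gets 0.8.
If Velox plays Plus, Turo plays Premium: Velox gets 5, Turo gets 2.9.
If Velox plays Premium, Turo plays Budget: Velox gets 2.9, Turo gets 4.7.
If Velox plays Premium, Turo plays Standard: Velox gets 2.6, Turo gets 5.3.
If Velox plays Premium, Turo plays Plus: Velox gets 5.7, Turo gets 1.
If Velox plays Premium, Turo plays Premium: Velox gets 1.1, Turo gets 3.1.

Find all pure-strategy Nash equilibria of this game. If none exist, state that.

Velox against Budget: payoffs 5, 5.1, 2.9 → best response Plus.
Velox against Standard: payoffs 5.8, 0.7, 2.6 → best response Standard.
Velox against Plus: payoffs 3.2, 4.8, 5.7 → best response Premium.
Velox against Premium: payoffs 0.5, 5, 1.1 → best response Plus.
Turo against Standard: payoffs 1.7, 2.7, 0.3, 1.6 → best response Standard.
Turo against Plus: payoffs 0, 0.2, 0.8, 2.9 → best response Premium.
Turo against Premium: payoffs 4.7, 5.3, 1, 3.1 → best response Standard.
Mutual best responses: (Standard, Standard); (Plus, Premium).

The pure Nash equilibria are (Standard, Standard) and (Plus, Premium).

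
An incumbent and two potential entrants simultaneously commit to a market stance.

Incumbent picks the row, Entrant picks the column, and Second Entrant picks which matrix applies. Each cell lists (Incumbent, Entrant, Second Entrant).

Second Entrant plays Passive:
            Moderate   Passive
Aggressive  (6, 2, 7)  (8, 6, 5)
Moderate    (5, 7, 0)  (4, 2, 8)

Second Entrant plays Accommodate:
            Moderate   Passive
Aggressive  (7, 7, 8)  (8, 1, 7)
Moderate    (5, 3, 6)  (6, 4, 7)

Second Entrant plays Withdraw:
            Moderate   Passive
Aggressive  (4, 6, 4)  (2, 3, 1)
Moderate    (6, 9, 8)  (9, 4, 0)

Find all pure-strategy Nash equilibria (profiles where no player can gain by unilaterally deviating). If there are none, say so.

(Aggressive, Moderate, Passive): Entrant can switch to Passive (2 → 6). Not NE.
(Aggressive, Moderate, Accommodate): Incumbent gets 7, best alternative 5; Entrant gets 7, best alternative 1; Second Entrant gets 8, best alternative 7. No profitable deviation — NE.
(Aggressive, Moderate, Withdraw): Incumbent can switch to Moderate (4 → 6). Not NE.
(Aggressive, Passive, Passive): Second Entrant can switch to Accommodate (5 → 7). Not NE.
(Aggressive, Passive, Accommodate): Entrant can switch to Moderate (1 → 7). Not NE.
(Aggressive, Passive, Withdraw): Incumbent can switch to Moderate (2 → 9). Not NE.
(Moderate, Moderate, Passive): Incumbent can switch to Aggressive (5 → 6). Not NE.
(Moderate, Moderate, Accommodate): Incumbent can switch to Aggressive (5 → 7). Not NE.
(Moderate, Moderate, Withdraw): Incumbent gets 6, best alternative 4; Entrant gets 9, best alternative 4; Second Entrant gets 8, best alternative 6. No profitable deviation — NE.
(Moderate, Passive, Passive): Incumbent can switch to Aggressive (4 → 8). Not NE.
(The remaining 2 profiles each have a profitable deviation by the same check.)

The pure Nash equilibria are (Aggressive, Moderate, Accommodate) and (Moderate, Moderate, Withdraw).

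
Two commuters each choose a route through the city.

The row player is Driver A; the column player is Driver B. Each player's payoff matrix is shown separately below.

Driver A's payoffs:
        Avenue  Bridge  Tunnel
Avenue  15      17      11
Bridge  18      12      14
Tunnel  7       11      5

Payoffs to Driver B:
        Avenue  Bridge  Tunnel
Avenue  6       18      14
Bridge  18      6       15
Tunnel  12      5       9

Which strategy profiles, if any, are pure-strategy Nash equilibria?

Pure-strategy Nash equilibria: (Avenue, Bridge), (Bridge, Avenue)

(Avenue, Avenue): Driver A can switch to Bridge (15 → 18). Not NE.
(Avenue, Bridge): Driver A gets 17, best alternative 12; Driver B gets 18, best alternative 14. No profitable deviation — NE.
(Avenue, Tunnel): Driver A can switch to Bridge (11 → 14). Not NE.
(Bridge, Avenue): Driver A gets 18, best alternative 15; Driver B gets 18, best alternative 15. No profitable deviation — NE.
(Bridge, Bridge): Driver A can switch to Avenue (12 → 17). Not NE.
(Bridge, Tunnel): Driver B can switch to Avenue (15 → 18). Not NE.
(Tunnel, Avenue): Driver A can switch to Avenue (7 → 15). Not NE.
(Tunnel, Bridge): Driver A can switch to Avenue (11 → 17). Not NE.
(The remaining 1 profile has a profitable deviation by the same check.)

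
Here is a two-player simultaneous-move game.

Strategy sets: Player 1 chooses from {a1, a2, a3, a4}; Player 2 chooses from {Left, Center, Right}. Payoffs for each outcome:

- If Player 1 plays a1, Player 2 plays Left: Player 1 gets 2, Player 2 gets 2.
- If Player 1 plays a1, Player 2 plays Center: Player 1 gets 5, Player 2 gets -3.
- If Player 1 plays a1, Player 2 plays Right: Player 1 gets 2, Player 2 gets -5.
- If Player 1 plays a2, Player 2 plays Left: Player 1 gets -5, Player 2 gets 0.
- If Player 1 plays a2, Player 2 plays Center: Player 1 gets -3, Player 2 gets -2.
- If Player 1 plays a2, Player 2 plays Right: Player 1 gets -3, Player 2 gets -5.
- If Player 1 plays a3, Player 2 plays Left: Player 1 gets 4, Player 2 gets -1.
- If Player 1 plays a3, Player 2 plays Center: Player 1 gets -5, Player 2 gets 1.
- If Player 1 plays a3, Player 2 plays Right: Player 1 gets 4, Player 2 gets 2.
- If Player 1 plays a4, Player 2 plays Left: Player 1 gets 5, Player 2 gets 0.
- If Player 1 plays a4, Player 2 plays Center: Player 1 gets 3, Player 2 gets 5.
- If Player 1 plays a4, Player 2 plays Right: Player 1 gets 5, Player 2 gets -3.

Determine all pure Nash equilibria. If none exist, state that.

This game has no pure Nash equilibrium.

Mark each player's best response to every combination of opponents' strategies; a profile where every player is best-responding is a pure Nash equilibrium.
Player 1 against Left: payoffs 2, -5, 4, 5 → best response a4.
Player 1 against Center: payoffs 5, -3, -5, 3 → best response a1.
Player 1 against Right: payoffs 2, -3, 4, 5 → best response a4.
Player 2 against a1: payoffs 2, -3, -5 → best response Left.
Player 2 against a2: payoffs 0, -2, -5 → best response Left.
Player 2 against a3: payoffs -1, 1, 2 → best response Right.
Player 2 against a4: payoffs 0, 5, -3 → best response Center.
No profile is a mutual best response for all players.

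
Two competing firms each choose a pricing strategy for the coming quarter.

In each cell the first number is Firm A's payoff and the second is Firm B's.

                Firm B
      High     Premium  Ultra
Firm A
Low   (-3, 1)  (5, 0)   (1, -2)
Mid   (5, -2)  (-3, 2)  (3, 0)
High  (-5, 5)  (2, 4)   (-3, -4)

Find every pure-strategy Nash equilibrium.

There is no pure-strategy Nash equilibrium.

Firm A against High: payoffs -3, 5, -5 → best response Mid.
Firm A against Premium: payoffs 5, -3, 2 → best response Low.
Firm A against Ultra: payoffs 1, 3, -3 → best response Mid.
Firm B against Low: payoffs 1, 0, -2 → best response High.
Firm B against Mid: payoffs -2, 2, 0 → best response Premium.
Firm B against High: payoffs 5, 4, -4 → best response High.
No profile is a mutual best response for all players.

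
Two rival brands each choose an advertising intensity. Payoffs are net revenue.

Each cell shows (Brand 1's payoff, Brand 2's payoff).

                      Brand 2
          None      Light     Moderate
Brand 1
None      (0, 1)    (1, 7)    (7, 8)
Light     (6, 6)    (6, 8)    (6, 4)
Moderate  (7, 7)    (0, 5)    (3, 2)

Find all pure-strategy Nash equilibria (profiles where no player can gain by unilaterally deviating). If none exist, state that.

Mark each player's best response to every combination of opponents' strategies; a profile where every player is best-responding is a pure Nash equilibrium.
Brand 1 against None: payoffs 0, 6, 7 → best response Moderate.
Brand 1 against Light: payoffs 1, 6, 0 → best response Light.
Brand 1 against Moderate: payoffs 7, 6, 3 → best response None.
Brand 2 against None: payoffs 1, 7, 8 → best response Moderate.
Brand 2 against Light: payoffs 6, 8, 4 → best response Light.
Brand 2 against Moderate: payoffs 7, 5, 2 → best response None.
Mutual best responses: (None, Moderate); (Light, Light); (Moderate, None).

Pure-strategy Nash equilibria: (None, Moderate); (Light, Light); (Moderate, None)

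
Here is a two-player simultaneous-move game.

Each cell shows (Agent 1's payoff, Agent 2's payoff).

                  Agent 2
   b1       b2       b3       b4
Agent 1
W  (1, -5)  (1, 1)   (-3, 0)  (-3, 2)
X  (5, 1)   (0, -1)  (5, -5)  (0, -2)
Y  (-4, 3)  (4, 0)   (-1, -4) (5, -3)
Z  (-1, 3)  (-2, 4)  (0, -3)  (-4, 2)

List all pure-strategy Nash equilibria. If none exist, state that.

(X, b1)

Agent 1 against b1: payoffs 1, 5, -4, -1 → best response X.
Agent 1 against b2: payoffs 1, 0, 4, -2 → best response Y.
Agent 1 against b3: payoffs -3, 5, -1, 0 → best response X.
Agent 1 against b4: payoffs -3, 0, 5, -4 → best response Y.
Agent 2 against W: payoffs -5, 1, 0, 2 → best response b4.
Agent 2 against X: payoffs 1, -1, -5, -2 → best response b1.
Agent 2 against Y: payoffs 3, 0, -4, -3 → best response b1.
Agent 2 against Z: payoffs 3, 4, -3, 2 → best response b2.
Mutual best responses: (X, b1).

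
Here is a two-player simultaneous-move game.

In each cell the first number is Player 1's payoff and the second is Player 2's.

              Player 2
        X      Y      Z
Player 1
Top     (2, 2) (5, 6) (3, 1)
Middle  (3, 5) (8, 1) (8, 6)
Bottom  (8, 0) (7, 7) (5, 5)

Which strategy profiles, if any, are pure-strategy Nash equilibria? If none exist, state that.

(Top, X): Player 1 can switch to Middle (2 → 3). Not NE.
(Top, Y): Player 1 can switch to Middle (5 → 8). Not NE.
(Top, Z): Player 1 can switch to Middle (3 → 8). Not NE.
(Middle, X): Player 1 can switch to Bottom (3 → 8). Not NE.
(Middle, Y): Player 2 can switch to X (1 → 5). Not NE.
(Middle, Z): Player 1 gets 8, best alternative 5; Player 2 gets 6, best alternative 5. No profitable deviation — NE.
(Bottom, X): Player 2 can switch to Y (0 → 7). Not NE.
(The remaining 2 profiles each have a profitable deviation by the same check.)

(Middle, Z)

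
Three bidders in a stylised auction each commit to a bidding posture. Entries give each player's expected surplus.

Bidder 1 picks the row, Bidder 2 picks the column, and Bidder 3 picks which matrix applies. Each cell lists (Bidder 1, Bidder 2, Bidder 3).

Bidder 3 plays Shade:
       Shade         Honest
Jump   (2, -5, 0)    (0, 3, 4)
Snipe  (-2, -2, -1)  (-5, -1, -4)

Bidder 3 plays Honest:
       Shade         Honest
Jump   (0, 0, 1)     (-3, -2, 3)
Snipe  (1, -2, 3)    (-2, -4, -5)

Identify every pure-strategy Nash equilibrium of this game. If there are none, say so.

For each player, find the best response to each opponent profile; mutual best responses are the pure NE.
Bidder 1 against (Shade, Shade): payoffs 2, -2 → best response Jump.
Bidder 1 against (Shade, Honest): payoffs 0, 1 → best response Snipe.
Bidder 1 against (Honest, Shade): payoffs 0, -5 → best response Jump.
Bidder 1 against (Honest, Honest): payoffs -3, -2 → best response Snipe.
Bidder 2 against (Jump, Shade): payoffs -5, 3 → best response Honest.
Bidder 2 against (Jump, Honest): payoffs 0, -2 → best response Shade.
Bidder 2 against (Snipe, Shade): payoffs -2, -1 → best response Honest.
Bidder 2 against (Snipe, Honest): payoffs -2, -4 → best response Shade.
Bidder 3 against (Jump, Shade): payoffs 0, 1 → best response Honest.
Bidder 3 against (Jump, Honest): payoffs 4, 3 → best response Shade.
Bidder 3 against (Snipe, Shade): payoffs -1, 3 → best response Honest.
Bidder 3 against (Snipe, Honest): payoffs -4, -5 → best response Shade.
Mutual best responses: (Jump, Honest, Shade); (Snipe, Shade, Honest).

The pure Nash equilibria are (Jump, Honest, Shade), (Snipe, Shade, Honest).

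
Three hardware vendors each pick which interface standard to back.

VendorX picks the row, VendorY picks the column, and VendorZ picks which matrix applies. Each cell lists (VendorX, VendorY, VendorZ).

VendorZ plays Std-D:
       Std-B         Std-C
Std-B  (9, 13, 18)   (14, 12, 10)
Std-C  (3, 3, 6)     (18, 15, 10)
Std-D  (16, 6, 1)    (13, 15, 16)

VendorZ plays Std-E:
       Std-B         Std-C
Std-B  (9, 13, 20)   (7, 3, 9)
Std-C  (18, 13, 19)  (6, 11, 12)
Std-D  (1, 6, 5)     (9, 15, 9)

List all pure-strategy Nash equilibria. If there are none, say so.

(Std-C, Std-B, Std-E)

(Std-B, Std-B, Std-D): VendorX can switch to Std-D (9 → 16). Not NE.
(Std-B, Std-B, Std-E): VendorX can switch to Std-C (9 → 18). Not NE.
(Std-B, Std-C, Std-D): VendorX can switch to Std-C (14 → 18). Not NE.
(Std-B, Std-C, Std-E): VendorX can switch to Std-D (7 → 9). Not NE.
(Std-C, Std-B, Std-D): VendorX can switch to Std-B (3 → 9). Not NE.
(Std-C, Std-B, Std-E): VendorX gets 18, best alternative 9; VendorY gets 13, best alternative 11; VendorZ gets 19, best alternative 6. No profitable deviation — NE.
(Std-C, Std-C, Std-D): VendorZ can switch to Std-E (10 → 12). Not NE.
(The remaining 5 profiles each have a profitable deviation by the same check.)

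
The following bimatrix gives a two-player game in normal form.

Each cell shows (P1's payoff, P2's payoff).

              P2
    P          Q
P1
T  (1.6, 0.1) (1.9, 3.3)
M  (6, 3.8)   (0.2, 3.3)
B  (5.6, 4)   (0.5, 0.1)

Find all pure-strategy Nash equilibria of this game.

(T, Q); (M, P)

(T, P): P1 can switch to M (1.6 → 6). Not NE.
(T, Q): P1 gets 1.9, best alternative 0.5; P2 gets 3.3, best alternative 0.1. No profitable deviation — NE.
(M, P): P1 gets 6, best alternative 5.6; P2 gets 3.8, best alternative 3.3. No profitable deviation — NE.
(M, Q): P1 can switch to T (0.2 → 1.9). Not NE.
(B, P): P1 can switch to M (5.6 → 6). Not NE.
(B, Q): P1 can switch to T (0.5 → 1.9). Not NE.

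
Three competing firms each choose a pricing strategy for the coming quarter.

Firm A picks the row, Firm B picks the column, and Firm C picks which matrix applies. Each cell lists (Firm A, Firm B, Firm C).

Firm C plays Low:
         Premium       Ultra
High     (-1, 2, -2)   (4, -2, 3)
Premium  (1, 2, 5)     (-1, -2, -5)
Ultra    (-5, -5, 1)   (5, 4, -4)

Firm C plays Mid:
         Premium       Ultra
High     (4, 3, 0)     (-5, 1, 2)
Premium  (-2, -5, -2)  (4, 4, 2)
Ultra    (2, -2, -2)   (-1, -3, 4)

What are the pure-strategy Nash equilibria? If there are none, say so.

Firm A against (Premium, Low): payoffs -1, 1, -5 → best response Premium.
Firm A against (Premium, Mid): payoffs 4, -2, 2 → best response High.
Firm A against (Ultra, Low): payoffs 4, -1, 5 → best response Ultra.
Firm A against (Ultra, Mid): payoffs -5, 4, -1 → best response Premium.
Firm B against (High, Low): payoffs 2, -2 → best response Premium.
Firm B against (High, Mid): payoffs 3, 1 → best response Premium.
Firm B against (Premium, Low): payoffs 2, -2 → best response Premium.
Firm B against (Premium, Mid): payoffs -5, 4 → best response Ultra.
Firm B against (Ultra, Low): payoffs -5, 4 → best response Ultra.
Firm B against (Ultra, Mid): payoffs -2, -3 → best response Premium.
Firm C against (High, Premium): payoffs -2, 0 → best response Mid.
Firm C against (High, Ultra): payoffs 3, 2 → best response Low.
Firm C against (Premium, Premium): payoffs 5, -2 → best response Low.
Firm C against (Premium, Ultra): payoffs -5, 2 → best response Mid.
Firm C against (Ultra, Premium): payoffs 1, -2 → best response Low.
Firm C against (Ultra, Ultra): payoffs -4, 4 → best response Mid.
Mutual best responses: (High, Premium, Mid); (Premium, Premium, Low); (Premium, Ultra, Mid).

Pure-strategy Nash equilibria: (High, Premium, Mid); (Premium, Premium, Low); (Premium, Ultra, Mid)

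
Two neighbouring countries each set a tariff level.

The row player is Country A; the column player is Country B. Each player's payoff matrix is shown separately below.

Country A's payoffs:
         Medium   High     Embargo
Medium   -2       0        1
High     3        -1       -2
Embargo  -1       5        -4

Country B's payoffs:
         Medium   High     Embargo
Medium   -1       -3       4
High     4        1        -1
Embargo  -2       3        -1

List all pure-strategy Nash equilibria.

(Medium, Medium): Country A can switch to High (-2 → 3). Not NE.
(Medium, High): Country A can switch to Embargo (0 → 5). Not NE.
(Medium, Embargo): Country A gets 1, best alternative -2; Country B gets 4, best alternative -1. No profitable deviation — NE.
(High, Medium): Country A gets 3, best alternative -1; Country B gets 4, best alternative 1. No profitable deviation — NE.
(High, High): Country A can switch to Medium (-1 → 0). Not NE.
(High, Embargo): Country A can switch to Medium (-2 → 1). Not NE.
(Embargo, Medium): Country A can switch to High (-1 → 3). Not NE.
(Embargo, High): Country A gets 5, best alternative 0; Country B gets 3, best alternative -1. No profitable deviation — NE.
(Embargo, Embargo): Country A can switch to Medium (-4 → 1). Not NE.

Pure-strategy Nash equilibria: (Medium, Embargo), (High, Medium), (Embargo, High)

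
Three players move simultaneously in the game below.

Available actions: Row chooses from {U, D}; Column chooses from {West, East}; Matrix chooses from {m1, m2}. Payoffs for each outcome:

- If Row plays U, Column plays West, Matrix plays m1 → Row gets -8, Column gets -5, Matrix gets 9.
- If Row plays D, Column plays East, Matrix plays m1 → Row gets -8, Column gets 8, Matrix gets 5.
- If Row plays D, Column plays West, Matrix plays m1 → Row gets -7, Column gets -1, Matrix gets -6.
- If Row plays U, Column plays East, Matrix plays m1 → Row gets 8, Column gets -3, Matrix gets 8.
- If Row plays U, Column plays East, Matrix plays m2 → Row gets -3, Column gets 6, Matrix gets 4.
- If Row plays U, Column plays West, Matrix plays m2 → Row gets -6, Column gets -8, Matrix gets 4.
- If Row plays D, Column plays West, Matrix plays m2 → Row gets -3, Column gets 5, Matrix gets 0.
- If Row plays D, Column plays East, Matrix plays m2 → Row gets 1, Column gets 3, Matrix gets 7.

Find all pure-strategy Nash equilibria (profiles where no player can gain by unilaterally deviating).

(U, East, m1); (D, West, m2)

Row against (West, m1): payoffs -8, -7 → best response D.
Row against (West, m2): payoffs -6, -3 → best response D.
Row against (East, m1): payoffs 8, -8 → best response U.
Row against (East, m2): payoffs -3, 1 → best response D.
Column against (U, m1): payoffs -5, -3 → best response East.
Column against (U, m2): payoffs -8, 6 → best response East.
Column against (D, m1): payoffs -1, 8 → best response East.
Column against (D, m2): payoffs 5, 3 → best response West.
Matrix against (U, West): payoffs 9, 4 → best response m1.
Matrix against (U, East): payoffs 8, 4 → best response m1.
Matrix against (D, West): payoffs -6, 0 → best response m2.
Matrix against (D, East): payoffs 5, 7 → best response m2.
Mutual best responses: (U, East, m1); (D, West, m2).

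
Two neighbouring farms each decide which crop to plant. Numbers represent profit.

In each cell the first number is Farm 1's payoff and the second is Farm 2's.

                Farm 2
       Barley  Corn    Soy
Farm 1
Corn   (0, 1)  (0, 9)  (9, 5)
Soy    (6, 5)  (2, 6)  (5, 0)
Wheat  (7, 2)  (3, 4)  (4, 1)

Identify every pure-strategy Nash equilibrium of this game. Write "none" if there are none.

(Wheat, Corn)

For each strategy profile, look for a profitable unilateral deviation.
(Corn, Barley): Farm 1 can switch to Soy (0 → 6). Not NE.
(Corn, Corn): Farm 1 can switch to Soy (0 → 2). Not NE.
(Corn, Soy): Farm 2 can switch to Corn (5 → 9). Not NE.
(Soy, Barley): Farm 1 can switch to Wheat (6 → 7). Not NE.
(Soy, Corn): Farm 1 can switch to Wheat (2 → 3). Not NE.
(Soy, Soy): Farm 1 can switch to Corn (5 → 9). Not NE.
(Wheat, Barley): Farm 2 can switch to Corn (2 → 4). Not NE.
(Wheat, Corn): Farm 1 gets 3, best alternative 2; Farm 2 gets 4, best alternative 2. No profitable deviation — NE.
(Wheat, Soy): Farm 1 can switch to Corn (4 → 9). Not NE.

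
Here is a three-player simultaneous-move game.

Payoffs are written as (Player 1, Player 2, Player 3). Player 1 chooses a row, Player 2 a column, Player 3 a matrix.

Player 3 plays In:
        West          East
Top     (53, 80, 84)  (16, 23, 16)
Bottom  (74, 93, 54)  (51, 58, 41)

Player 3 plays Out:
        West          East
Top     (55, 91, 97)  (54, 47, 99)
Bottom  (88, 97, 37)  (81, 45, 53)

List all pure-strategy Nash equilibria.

The unique pure-strategy Nash equilibrium is (Bottom, West, In).

(Top, West, In): Player 1 can switch to Bottom (53 → 74). Not NE.
(Top, West, Out): Player 1 can switch to Bottom (55 → 88). Not NE.
(Top, East, In): Player 1 can switch to Bottom (16 → 51). Not NE.
(Top, East, Out): Player 1 can switch to Bottom (54 → 81). Not NE.
(Bottom, West, In): Player 1 gets 74, best alternative 53; Player 2 gets 93, best alternative 58; Player 3 gets 54, best alternative 37. No profitable deviation — NE.
(Bottom, West, Out): Player 3 can switch to In (37 → 54). Not NE.
(Bottom, East, In): Player 2 can switch to West (58 → 93). Not NE.
(Bottom, East, Out): Player 2 can switch to West (45 → 97). Not NE.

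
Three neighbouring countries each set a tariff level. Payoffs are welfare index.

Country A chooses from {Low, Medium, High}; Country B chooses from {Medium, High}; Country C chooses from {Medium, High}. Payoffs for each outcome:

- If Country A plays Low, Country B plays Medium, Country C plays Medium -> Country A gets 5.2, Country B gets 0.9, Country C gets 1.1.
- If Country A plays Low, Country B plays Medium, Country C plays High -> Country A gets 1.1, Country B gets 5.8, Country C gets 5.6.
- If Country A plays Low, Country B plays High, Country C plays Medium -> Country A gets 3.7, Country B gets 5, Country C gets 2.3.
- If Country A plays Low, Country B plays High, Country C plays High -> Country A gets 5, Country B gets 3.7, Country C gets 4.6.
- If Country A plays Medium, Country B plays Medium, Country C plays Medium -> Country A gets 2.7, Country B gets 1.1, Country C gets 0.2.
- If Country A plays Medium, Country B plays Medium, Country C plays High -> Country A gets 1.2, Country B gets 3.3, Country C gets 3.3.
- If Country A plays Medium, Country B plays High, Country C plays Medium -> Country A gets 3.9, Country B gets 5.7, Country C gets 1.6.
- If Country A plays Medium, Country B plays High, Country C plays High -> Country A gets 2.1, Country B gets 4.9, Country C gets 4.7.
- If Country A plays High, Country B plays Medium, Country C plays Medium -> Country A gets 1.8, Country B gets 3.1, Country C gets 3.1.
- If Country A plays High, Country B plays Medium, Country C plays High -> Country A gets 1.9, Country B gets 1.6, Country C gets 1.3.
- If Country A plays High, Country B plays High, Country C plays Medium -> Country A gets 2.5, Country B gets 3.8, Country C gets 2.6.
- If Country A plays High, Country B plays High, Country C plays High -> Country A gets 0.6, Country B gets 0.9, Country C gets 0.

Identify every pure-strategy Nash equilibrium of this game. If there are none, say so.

This game has no pure Nash equilibrium.

Country A against (Medium, Medium): payoffs 5.2, 2.7, 1.8 → best response Low.
Country A against (Medium, High): payoffs 1.1, 1.2, 1.9 → best response High.
Country A against (High, Medium): payoffs 3.7, 3.9, 2.5 → best response Medium.
Country A against (High, High): payoffs 5, 2.1, 0.6 → best response Low.
Country B against (Low, Medium): payoffs 0.9, 5 → best response High.
Country B against (Low, High): payoffs 5.8, 3.7 → best response Medium.
Country B against (Medium, Medium): payoffs 1.1, 5.7 → best response High.
Country B against (Medium, High): payoffs 3.3, 4.9 → best response High.
Country B against (High, Medium): payoffs 3.1, 3.8 → best response High.
Country B against (High, High): payoffs 1.6, 0.9 → best response Medium.
Country C against (Low, Medium): payoffs 1.1, 5.6 → best response High.
Country C against (Low, High): payoffs 2.3, 4.6 → best response High.
Country C against (Medium, Medium): payoffs 0.2, 3.3 → best response High.
Country C against (Medium, High): payoffs 1.6, 4.7 → best response High.
Country C against (High, Medium): payoffs 3.1, 1.3 → best response Medium.
Country C against (High, High): payoffs 2.6, 0 → best response Medium.
No profile is a mutual best response for all players.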